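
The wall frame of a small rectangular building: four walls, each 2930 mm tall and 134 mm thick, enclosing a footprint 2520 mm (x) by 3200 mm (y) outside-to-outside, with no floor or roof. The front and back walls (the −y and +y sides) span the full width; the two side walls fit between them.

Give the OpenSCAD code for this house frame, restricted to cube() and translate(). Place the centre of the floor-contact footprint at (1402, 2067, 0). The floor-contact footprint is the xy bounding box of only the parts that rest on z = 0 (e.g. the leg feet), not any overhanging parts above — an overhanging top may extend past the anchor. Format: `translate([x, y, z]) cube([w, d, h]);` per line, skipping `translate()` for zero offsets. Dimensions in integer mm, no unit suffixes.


translate([142, 467, 0]) cube([2520, 134, 2930]);
translate([142, 3533, 0]) cube([2520, 134, 2930]);
translate([142, 601, 0]) cube([134, 2932, 2930]);
translate([2528, 601, 0]) cube([134, 2932, 2930]);


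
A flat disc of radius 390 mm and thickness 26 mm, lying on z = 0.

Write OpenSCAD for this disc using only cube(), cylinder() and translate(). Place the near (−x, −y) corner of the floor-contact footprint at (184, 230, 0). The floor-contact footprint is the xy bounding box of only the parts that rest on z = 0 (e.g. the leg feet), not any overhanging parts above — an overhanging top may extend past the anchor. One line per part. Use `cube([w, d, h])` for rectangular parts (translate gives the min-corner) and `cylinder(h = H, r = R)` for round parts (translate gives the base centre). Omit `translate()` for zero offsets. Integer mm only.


translate([574, 620, 0]) cylinder(h = 26, r = 390);


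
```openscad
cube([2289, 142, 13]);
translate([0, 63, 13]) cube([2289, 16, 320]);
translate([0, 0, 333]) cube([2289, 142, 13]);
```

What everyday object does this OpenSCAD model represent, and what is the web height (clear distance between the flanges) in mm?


An I-beam. The web height is 320 mm.

Two wide flanges with a thin centred web — an I-beam. Overall 346 mm minus two 13 mm flanges gives a web of 346 − 2·13 = 320 mm.


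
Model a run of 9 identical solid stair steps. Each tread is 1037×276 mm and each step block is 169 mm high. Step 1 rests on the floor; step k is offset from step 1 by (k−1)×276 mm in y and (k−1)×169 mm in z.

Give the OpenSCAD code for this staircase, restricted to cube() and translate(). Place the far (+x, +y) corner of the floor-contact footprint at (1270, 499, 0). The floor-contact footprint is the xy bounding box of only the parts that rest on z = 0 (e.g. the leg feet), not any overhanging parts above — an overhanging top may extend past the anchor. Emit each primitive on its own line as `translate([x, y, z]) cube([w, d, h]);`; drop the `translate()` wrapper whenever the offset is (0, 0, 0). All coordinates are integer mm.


translate([233, 223, 0]) cube([1037, 276, 169]);
translate([233, 499, 169]) cube([1037, 276, 169]);
translate([233, 775, 338]) cube([1037, 276, 169]);
translate([233, 1051, 507]) cube([1037, 276, 169]);
translate([233, 1327, 676]) cube([1037, 276, 169]);
translate([233, 1603, 845]) cube([1037, 276, 169]);
translate([233, 1879, 1014]) cube([1037, 276, 169]);
translate([233, 2155, 1183]) cube([1037, 276, 169]);
translate([233, 2431, 1352]) cube([1037, 276, 169]);


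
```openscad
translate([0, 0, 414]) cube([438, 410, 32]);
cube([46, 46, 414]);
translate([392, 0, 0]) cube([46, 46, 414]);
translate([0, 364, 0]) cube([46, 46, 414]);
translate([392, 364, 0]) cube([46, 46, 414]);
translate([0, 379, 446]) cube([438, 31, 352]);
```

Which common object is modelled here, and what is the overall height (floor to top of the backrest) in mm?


A chair. The overall height is 798 mm.

A slab on four corner posts with a tall panel at the back — a chair. The seat slab sits at z = 414 with thickness 32, and the 352 mm backrest starts at the seat top, so the overall height is 414 + 32 + 352 = 798 mm.


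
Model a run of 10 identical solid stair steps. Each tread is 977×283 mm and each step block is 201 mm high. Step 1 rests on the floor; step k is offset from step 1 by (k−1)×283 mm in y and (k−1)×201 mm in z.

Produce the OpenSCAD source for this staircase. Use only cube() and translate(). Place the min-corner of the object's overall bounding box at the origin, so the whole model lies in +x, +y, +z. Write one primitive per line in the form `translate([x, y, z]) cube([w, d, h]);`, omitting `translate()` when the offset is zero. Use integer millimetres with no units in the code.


cube([977, 283, 201]);
translate([0, 283, 201]) cube([977, 283, 201]);
translate([0, 566, 402]) cube([977, 283, 201]);
translate([0, 849, 603]) cube([977, 283, 201]);
translate([0, 1132, 804]) cube([977, 283, 201]);
translate([0, 1415, 1005]) cube([977, 283, 201]);
translate([0, 1698, 1206]) cube([977, 283, 201]);
translate([0, 1981, 1407]) cube([977, 283, 201]);
translate([0, 2264, 1608]) cube([977, 283, 201]);
translate([0, 2547, 1809]) cube([977, 283, 201]);


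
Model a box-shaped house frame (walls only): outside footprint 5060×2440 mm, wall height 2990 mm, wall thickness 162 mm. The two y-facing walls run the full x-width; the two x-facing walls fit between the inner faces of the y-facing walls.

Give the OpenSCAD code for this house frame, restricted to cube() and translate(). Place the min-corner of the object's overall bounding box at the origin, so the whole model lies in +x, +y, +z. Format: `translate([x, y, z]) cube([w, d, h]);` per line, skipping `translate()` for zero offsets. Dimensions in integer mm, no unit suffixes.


cube([5060, 162, 2990]);
translate([0, 2278, 0]) cube([5060, 162, 2990]);
translate([0, 162, 0]) cube([162, 2116, 2990]);
translate([4898, 162, 0]) cube([162, 2116, 2990]);


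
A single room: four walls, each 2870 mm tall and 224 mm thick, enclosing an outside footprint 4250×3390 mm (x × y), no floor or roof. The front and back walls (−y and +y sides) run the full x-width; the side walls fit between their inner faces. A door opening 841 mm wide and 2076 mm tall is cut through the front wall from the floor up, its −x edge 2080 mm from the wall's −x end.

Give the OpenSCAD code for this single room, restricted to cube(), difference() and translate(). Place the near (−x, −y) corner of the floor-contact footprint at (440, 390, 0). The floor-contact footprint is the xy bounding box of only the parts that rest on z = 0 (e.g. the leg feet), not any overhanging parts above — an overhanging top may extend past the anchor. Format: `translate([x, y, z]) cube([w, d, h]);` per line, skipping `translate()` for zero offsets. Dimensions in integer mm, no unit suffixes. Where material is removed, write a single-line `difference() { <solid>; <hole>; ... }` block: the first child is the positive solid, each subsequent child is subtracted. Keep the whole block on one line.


difference() { translate([440, 390, 0]) cube([4250, 224, 2870]); translate([2520, 390, 0]) cube([841, 224, 2076]); }
translate([440, 3556, 0]) cube([4250, 224, 2870]);
translate([440, 614, 0]) cube([224, 2942, 2870]);
translate([4466, 614, 0]) cube([224, 2942, 2870]);


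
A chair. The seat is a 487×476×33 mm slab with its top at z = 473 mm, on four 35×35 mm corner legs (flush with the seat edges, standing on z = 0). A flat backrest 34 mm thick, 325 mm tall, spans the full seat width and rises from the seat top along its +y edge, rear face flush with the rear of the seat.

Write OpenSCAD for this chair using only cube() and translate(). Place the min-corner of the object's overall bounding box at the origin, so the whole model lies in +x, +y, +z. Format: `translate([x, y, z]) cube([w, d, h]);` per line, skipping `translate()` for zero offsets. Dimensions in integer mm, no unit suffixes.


// leg_h = 473 - 33 = 440
translate([0, 0, 440]) cube([487, 476, 33]);
cube([35, 35, 440]);
translate([452, 0, 0]) cube([35, 35, 440]);
translate([0, 441, 0]) cube([35, 35, 440]);
translate([452, 441, 0]) cube([35, 35, 440]);
translate([0, 442, 473]) cube([487, 34, 325]);


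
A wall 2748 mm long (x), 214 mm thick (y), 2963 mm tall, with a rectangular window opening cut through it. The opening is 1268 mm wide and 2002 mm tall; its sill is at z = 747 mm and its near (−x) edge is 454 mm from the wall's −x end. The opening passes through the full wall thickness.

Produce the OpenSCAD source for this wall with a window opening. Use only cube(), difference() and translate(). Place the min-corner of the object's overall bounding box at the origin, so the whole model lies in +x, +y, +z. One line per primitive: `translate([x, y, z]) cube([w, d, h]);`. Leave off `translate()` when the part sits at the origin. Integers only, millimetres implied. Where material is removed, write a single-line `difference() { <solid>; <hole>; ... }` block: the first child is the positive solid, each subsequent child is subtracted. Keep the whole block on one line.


difference() { cube([2748, 214, 2963]); translate([454, 0, 747]) cube([1268, 214, 2002]); }


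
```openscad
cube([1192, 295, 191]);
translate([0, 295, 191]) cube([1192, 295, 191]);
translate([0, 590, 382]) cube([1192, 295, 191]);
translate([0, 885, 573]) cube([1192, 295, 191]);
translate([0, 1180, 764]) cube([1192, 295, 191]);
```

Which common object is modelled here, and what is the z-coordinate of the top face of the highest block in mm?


A staircase. The total rise is 955 mm.

5 identical blocks, each offset up and back from the previous — a staircase. Each step is 191 mm tall and there are 5 of them, so the total rise is 5 × 191 = 955 mm.


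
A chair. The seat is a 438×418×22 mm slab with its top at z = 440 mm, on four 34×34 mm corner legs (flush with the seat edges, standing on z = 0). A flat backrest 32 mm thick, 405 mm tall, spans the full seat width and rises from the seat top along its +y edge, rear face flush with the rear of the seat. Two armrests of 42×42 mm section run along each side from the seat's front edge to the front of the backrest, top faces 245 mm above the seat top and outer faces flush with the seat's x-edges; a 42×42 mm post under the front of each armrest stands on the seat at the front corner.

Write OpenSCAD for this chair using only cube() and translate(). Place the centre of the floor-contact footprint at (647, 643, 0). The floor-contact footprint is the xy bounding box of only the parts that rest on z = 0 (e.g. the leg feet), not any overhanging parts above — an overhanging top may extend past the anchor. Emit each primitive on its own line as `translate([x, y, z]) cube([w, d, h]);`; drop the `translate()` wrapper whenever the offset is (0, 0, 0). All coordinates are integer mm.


translate([428, 434, 418]) cube([438, 418, 22]);
translate([428, 434, 0]) cube([34, 34, 418]);
translate([832, 434, 0]) cube([34, 34, 418]);
translate([428, 818, 0]) cube([34, 34, 418]);
translate([832, 818, 0]) cube([34, 34, 418]);
translate([428, 820, 440]) cube([438, 32, 405]);
translate([428, 434, 643]) cube([42, 386, 42]);
translate([824, 434, 643]) cube([42, 386, 42]);
translate([428, 434, 440]) cube([42, 42, 203]);
translate([824, 434, 440]) cube([42, 42, 203]);


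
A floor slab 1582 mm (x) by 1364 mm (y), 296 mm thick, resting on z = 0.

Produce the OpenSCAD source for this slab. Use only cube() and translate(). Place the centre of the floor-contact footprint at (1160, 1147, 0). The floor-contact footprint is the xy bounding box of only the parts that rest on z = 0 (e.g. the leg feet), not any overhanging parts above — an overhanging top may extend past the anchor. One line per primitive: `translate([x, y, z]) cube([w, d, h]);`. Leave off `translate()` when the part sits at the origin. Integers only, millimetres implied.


translate([369, 465, 0]) cube([1582, 1364, 296]);


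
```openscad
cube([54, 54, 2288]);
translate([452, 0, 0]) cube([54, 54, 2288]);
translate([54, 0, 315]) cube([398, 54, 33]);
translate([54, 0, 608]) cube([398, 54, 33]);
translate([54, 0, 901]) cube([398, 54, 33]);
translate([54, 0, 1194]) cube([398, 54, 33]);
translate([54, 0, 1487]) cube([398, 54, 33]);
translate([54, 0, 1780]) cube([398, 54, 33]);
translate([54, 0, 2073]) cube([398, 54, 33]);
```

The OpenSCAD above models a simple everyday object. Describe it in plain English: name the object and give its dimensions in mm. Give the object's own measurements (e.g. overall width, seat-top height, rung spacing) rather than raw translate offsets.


A straight ladder. Two 54×54 mm vertical rails, 2288 mm tall, stand 506 mm apart (outside-to-outside) with their front faces coplanar on the −y side. 7 rungs, each 54 mm deep and 33 mm tall, span between the inner faces of the rails, front faces flush with the rails. The lowest rung's underside is at z = 315 mm and rungs are spaced 293 mm apart (underside to underside).


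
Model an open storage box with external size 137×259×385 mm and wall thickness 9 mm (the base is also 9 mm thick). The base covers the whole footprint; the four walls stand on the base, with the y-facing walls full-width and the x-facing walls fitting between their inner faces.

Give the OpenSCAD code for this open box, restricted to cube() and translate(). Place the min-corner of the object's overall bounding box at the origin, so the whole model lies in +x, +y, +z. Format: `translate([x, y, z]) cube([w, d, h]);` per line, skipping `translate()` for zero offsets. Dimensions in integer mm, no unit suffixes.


cube([137, 259, 9]);
translate([0, 0, 9]) cube([137, 9, 376]);
translate([0, 250, 9]) cube([137, 9, 376]);
translate([0, 9, 9]) cube([9, 241, 376]);
translate([128, 9, 9]) cube([9, 241, 376]);


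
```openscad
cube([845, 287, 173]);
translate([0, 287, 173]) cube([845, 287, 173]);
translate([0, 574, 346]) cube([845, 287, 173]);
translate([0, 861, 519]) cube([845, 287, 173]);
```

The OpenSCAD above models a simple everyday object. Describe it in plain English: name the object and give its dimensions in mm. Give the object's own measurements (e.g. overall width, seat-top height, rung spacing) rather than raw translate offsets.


A straight staircase of 4 solid steps. Each step is 845 mm wide (x), 287 mm deep (y, the going) and 173 mm tall (the rise). The first step rests on the floor; each subsequent step sits one going further in +y and one rise higher in +z, directly behind and above the previous step with no overlap.


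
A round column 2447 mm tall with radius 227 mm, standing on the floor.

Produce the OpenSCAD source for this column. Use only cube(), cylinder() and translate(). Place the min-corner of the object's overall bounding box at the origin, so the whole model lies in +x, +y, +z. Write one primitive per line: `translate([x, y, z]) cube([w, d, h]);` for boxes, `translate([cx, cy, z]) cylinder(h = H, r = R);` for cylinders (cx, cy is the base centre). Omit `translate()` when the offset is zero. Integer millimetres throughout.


translate([227, 227, 0]) cylinder(h = 2447, r = 227);


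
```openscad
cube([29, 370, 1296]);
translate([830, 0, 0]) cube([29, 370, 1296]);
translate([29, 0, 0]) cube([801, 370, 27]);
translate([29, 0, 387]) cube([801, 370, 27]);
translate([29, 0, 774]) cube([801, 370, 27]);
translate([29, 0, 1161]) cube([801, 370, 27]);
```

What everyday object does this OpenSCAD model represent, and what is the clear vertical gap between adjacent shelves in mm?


A bookshelf. The clear shelf gap is 360 mm.

Two tall side panels with 4 horizontal boards between them — a bookshelf. The first two shelf undersides are at z = 0 and z = 387; with shelf thickness 27, the clear gap is 387 − 0 − 27 = 360 mm.


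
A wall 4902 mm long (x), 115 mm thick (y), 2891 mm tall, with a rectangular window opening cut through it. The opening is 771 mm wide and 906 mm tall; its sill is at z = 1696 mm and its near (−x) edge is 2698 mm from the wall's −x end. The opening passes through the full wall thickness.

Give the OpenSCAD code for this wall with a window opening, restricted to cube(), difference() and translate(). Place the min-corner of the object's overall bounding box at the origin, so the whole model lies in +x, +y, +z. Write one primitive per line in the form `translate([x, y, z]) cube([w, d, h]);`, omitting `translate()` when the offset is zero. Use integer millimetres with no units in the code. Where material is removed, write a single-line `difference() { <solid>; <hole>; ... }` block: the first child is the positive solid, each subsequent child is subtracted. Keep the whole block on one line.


difference() { cube([4902, 115, 2891]); translate([2698, 0, 1696]) cube([771, 115, 906]); }


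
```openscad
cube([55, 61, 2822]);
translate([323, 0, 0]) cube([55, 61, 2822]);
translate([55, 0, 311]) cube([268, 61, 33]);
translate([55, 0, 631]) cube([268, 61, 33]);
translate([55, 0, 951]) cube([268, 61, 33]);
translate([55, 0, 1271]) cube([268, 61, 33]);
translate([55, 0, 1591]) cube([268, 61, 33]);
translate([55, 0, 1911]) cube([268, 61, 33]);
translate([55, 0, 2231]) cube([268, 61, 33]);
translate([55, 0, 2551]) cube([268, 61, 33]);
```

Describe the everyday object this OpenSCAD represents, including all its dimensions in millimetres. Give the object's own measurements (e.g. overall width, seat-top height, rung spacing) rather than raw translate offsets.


A straight ladder. Two 55×61 mm vertical rails, 2822 mm tall, stand 378 mm apart (outside-to-outside) with their front faces coplanar on the −y side. 8 rungs, each 61 mm deep and 33 mm tall, span between the inner faces of the rails, front faces flush with the rails. The lowest rung's underside is at z = 311 mm and rungs are spaced 320 mm apart (underside to underside).


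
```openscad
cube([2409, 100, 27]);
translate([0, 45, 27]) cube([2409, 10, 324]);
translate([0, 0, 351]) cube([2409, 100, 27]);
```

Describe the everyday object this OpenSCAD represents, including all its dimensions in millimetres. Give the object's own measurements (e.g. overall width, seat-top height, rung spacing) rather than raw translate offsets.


An I-beam lying along x, 2409 mm long. Overall section height 378 mm. Two flanges 100 mm wide (y) and 27 mm thick, one on the floor and one at the top; a web 10 mm thick runs between them, centred on the flange width.


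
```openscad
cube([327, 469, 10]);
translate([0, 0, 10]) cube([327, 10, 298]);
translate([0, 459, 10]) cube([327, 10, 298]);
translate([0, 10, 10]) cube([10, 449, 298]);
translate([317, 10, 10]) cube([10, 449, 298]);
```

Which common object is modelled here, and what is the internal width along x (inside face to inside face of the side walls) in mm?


An open box. The internal width is 307 mm.

A 327×469 base slab with four walls standing on it — an open box. The base is 327 mm wide and the walls are 10 mm thick, so the internal width is 327 − 2 × 10 = 307 mm.


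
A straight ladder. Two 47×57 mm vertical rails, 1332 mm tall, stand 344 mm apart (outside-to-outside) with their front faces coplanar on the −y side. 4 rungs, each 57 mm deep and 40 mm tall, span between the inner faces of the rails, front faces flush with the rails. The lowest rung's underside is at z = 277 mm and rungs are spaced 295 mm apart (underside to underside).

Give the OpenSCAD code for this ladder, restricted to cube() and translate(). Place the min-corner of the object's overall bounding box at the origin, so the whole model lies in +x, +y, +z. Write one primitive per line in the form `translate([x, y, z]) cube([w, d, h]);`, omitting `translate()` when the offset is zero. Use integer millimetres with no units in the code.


cube([47, 57, 1332]);
translate([297, 0, 0]) cube([47, 57, 1332]);
translate([47, 0, 277]) cube([250, 57, 40]);
translate([47, 0, 572]) cube([250, 57, 40]);
translate([47, 0, 867]) cube([250, 57, 40]);
translate([47, 0, 1162]) cube([250, 57, 40]);


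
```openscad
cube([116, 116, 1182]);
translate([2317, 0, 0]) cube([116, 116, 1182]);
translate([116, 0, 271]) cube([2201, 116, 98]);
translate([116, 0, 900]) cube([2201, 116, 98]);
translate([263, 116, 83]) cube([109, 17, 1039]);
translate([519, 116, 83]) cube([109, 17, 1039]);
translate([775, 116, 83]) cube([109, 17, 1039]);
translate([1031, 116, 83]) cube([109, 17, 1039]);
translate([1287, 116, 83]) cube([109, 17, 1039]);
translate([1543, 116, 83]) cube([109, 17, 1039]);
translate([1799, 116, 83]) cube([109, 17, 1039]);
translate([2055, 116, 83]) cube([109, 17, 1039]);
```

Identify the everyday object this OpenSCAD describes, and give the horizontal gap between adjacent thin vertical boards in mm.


A fence section. The picket gap is 147 mm.

Two posts, two rails, 8 pickets — a fence section. Span 2201 mm holds 8 pickets of 109 mm with 9 equal gaps: ⌊(2201 − 8·109) / 9⌋ = 147 mm.


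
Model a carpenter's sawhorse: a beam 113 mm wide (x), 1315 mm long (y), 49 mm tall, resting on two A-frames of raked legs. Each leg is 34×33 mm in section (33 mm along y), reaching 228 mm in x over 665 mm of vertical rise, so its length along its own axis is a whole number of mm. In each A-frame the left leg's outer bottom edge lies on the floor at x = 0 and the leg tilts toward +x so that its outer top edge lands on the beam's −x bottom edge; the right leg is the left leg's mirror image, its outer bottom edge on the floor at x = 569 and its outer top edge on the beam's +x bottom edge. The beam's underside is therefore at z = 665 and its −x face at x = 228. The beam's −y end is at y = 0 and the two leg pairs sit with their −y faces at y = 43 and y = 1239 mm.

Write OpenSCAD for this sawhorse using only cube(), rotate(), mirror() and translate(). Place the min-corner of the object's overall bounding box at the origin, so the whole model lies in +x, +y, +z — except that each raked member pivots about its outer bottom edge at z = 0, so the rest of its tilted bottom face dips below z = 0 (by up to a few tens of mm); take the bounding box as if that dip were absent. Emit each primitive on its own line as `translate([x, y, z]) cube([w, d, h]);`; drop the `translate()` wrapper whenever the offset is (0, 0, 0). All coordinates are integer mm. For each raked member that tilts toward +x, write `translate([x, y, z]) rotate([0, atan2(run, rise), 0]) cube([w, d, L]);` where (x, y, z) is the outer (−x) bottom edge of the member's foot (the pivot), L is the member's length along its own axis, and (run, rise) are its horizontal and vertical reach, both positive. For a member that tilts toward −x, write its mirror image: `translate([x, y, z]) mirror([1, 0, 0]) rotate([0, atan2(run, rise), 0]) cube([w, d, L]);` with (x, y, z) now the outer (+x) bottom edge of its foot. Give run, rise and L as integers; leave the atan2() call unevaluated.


translate([228, 0, 665]) cube([113, 1315, 49]);
translate([0, 43, 0]) rotate([0, atan2(228, 665), 0]) cube([34, 33, 703]);
translate([569, 43, 0]) mirror([1, 0, 0]) rotate([0, atan2(228, 665), 0]) cube([34, 33, 703]);
translate([0, 1239, 0]) rotate([0, atan2(228, 665), 0]) cube([34, 33, 703]);
translate([569, 1239, 0]) mirror([1, 0, 0]) rotate([0, atan2(228, 665), 0]) cube([34, 33, 703]);


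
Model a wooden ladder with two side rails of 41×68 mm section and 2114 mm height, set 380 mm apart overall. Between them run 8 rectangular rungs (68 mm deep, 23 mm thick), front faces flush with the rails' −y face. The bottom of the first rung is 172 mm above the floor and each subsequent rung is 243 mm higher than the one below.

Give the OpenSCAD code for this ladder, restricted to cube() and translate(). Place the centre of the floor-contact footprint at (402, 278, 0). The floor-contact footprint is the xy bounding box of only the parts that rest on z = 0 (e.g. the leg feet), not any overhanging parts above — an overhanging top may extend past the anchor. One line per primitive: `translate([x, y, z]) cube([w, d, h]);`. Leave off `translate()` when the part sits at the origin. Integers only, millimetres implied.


translate([212, 244, 0]) cube([41, 68, 2114]);
translate([551, 244, 0]) cube([41, 68, 2114]);
translate([253, 244, 172]) cube([298, 68, 23]);
translate([253, 244, 415]) cube([298, 68, 23]);
translate([253, 244, 658]) cube([298, 68, 23]);
translate([253, 244, 901]) cube([298, 68, 23]);
translate([253, 244, 1144]) cube([298, 68, 23]);
translate([253, 244, 1387]) cube([298, 68, 23]);
translate([253, 244, 1630]) cube([298, 68, 23]);
translate([253, 244, 1873]) cube([298, 68, 23]);


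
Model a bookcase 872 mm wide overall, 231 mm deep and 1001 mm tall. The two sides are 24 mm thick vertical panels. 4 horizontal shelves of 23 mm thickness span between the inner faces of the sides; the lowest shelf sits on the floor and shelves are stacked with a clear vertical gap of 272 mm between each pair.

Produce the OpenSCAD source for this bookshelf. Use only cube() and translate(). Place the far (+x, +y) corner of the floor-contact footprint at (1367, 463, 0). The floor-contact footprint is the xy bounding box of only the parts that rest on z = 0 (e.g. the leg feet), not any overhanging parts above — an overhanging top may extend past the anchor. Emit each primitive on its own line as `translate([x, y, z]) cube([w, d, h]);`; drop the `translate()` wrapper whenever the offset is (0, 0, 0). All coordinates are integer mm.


translate([495, 232, 0]) cube([24, 231, 1001]);
translate([1343, 232, 0]) cube([24, 231, 1001]);
translate([519, 232, 0]) cube([824, 231, 23]);
translate([519, 232, 295]) cube([824, 231, 23]);
translate([519, 232, 590]) cube([824, 231, 23]);
translate([519, 232, 885]) cube([824, 231, 23]);


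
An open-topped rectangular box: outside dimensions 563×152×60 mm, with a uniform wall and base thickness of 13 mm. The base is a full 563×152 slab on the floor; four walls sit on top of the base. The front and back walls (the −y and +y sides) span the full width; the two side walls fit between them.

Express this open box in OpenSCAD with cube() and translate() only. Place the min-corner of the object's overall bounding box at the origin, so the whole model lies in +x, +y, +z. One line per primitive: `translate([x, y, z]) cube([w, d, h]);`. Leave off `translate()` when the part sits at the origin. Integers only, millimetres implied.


cube([563, 152, 13]);
translate([0, 0, 13]) cube([563, 13, 47]);
translate([0, 139, 13]) cube([563, 13, 47]);
translate([0, 13, 13]) cube([13, 126, 47]);
translate([550, 13, 13]) cube([13, 126, 47]);


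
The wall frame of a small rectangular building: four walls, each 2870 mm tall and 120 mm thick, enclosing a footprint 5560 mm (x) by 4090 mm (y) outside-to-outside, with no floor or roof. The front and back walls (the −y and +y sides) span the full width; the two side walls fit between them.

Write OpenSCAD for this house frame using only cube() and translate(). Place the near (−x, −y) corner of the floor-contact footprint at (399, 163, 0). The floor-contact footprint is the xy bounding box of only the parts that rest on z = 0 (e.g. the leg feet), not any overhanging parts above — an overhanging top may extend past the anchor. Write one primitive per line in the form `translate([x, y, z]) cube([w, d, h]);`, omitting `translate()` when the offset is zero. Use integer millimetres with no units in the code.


translate([399, 163, 0]) cube([5560, 120, 2870]);
translate([399, 4133, 0]) cube([5560, 120, 2870]);
translate([399, 283, 0]) cube([120, 3850, 2870]);
translate([5839, 283, 0]) cube([120, 3850, 2870]);


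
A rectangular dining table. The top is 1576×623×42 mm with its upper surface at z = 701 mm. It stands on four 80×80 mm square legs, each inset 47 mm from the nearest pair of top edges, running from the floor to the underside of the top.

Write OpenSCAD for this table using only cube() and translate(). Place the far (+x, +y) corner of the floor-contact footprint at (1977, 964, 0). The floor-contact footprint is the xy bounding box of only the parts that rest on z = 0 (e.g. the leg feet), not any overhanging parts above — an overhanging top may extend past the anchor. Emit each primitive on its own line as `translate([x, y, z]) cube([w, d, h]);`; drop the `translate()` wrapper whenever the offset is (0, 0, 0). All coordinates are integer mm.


translate([448, 388, 659]) cube([1576, 623, 42]);
translate([495, 435, 0]) cube([80, 80, 659]);
translate([1897, 435, 0]) cube([80, 80, 659]);
translate([495, 884, 0]) cube([80, 80, 659]);
translate([1897, 884, 0]) cube([80, 80, 659]);


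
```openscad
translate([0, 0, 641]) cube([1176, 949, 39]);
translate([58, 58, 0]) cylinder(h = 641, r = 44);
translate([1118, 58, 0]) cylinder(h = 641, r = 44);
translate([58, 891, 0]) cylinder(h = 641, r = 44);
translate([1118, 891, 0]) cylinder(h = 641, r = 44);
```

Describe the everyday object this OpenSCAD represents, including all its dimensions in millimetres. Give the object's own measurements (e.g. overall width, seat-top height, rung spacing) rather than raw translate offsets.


A table: top 1176 mm (x) × 949 mm (y), 39 mm thick, upper face at z = 680 mm, on four round legs of 88 mm diameter, each leg's bounding box inset 14 mm from the nearest pair of top edges from z = 0 to the bottom of the top.


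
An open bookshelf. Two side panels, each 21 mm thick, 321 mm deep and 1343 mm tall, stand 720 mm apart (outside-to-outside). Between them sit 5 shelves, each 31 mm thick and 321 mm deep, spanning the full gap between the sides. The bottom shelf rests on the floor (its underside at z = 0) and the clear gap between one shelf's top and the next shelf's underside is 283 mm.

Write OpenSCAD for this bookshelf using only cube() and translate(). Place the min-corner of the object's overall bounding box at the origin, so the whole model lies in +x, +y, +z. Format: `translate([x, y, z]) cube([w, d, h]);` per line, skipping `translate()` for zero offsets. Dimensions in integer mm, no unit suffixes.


cube([21, 321, 1343]);
translate([699, 0, 0]) cube([21, 321, 1343]);
translate([21, 0, 0]) cube([678, 321, 31]);
translate([21, 0, 314]) cube([678, 321, 31]);
translate([21, 0, 628]) cube([678, 321, 31]);
translate([21, 0, 942]) cube([678, 321, 31]);
translate([21, 0, 1256]) cube([678, 321, 31]);


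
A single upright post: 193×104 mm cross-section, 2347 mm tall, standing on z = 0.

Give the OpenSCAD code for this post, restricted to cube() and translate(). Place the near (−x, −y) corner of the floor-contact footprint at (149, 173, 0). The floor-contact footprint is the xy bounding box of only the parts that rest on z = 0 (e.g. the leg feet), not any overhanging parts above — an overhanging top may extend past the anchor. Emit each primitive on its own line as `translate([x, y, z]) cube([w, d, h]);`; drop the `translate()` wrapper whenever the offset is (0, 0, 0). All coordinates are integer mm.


translate([149, 173, 0]) cube([193, 104, 2347]);


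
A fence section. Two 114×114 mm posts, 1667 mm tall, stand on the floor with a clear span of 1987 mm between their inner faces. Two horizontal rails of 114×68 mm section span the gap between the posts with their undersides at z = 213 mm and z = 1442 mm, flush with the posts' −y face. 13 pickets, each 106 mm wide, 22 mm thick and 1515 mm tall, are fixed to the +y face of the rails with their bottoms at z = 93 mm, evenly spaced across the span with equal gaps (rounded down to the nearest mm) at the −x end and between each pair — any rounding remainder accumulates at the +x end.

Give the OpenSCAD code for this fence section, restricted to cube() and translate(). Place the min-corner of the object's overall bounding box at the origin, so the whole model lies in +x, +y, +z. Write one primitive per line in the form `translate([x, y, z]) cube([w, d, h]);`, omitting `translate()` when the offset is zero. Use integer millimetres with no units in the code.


cube([114, 114, 1667]);
translate([2101, 0, 0]) cube([114, 114, 1667]);
translate([114, 0, 213]) cube([1987, 114, 68]);
translate([114, 0, 1442]) cube([1987, 114, 68]);
translate([157, 114, 93]) cube([106, 22, 1515]);
translate([306, 114, 93]) cube([106, 22, 1515]);
translate([455, 114, 93]) cube([106, 22, 1515]);
translate([604, 114, 93]) cube([106, 22, 1515]);
translate([753, 114, 93]) cube([106, 22, 1515]);
translate([902, 114, 93]) cube([106, 22, 1515]);
translate([1051, 114, 93]) cube([106, 22, 1515]);
translate([1200, 114, 93]) cube([106, 22, 1515]);
translate([1349, 114, 93]) cube([106, 22, 1515]);
translate([1498, 114, 93]) cube([106, 22, 1515]);
translate([1647, 114, 93]) cube([106, 22, 1515]);
translate([1796, 114, 93]) cube([106, 22, 1515]);
translate([1945, 114, 93]) cube([106, 22, 1515]);


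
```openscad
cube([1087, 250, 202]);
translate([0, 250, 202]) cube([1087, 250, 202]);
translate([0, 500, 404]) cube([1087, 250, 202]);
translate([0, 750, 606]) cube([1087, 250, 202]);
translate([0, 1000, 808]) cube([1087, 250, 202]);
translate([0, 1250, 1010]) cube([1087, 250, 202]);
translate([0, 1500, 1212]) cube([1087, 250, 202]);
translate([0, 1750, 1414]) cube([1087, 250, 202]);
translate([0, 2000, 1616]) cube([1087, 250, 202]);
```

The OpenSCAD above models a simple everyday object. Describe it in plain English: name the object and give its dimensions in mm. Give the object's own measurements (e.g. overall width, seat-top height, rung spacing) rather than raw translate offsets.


A straight staircase of 9 solid steps. Each step is 1087 mm wide (x), 250 mm deep (y, the going) and 202 mm tall (the rise). The first step rests on the floor; each subsequent step sits one going further in +y and one rise higher in +z, directly behind and above the previous step with no overlap.


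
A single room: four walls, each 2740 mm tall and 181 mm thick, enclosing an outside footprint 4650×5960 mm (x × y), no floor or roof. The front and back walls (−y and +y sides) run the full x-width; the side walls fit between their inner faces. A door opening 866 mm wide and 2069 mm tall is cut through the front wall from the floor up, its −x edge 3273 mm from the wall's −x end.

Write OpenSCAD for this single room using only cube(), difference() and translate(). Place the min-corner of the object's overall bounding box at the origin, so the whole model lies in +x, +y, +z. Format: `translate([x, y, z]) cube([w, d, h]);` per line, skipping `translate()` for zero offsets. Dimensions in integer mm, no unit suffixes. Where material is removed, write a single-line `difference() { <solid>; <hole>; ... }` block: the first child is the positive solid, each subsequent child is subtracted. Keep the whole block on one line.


difference() { cube([4650, 181, 2740]); translate([3273, 0, 0]) cube([866, 181, 2069]); }
translate([0, 5779, 0]) cube([4650, 181, 2740]);
translate([0, 181, 0]) cube([181, 5598, 2740]);
translate([4469, 181, 0]) cube([181, 5598, 2740]);


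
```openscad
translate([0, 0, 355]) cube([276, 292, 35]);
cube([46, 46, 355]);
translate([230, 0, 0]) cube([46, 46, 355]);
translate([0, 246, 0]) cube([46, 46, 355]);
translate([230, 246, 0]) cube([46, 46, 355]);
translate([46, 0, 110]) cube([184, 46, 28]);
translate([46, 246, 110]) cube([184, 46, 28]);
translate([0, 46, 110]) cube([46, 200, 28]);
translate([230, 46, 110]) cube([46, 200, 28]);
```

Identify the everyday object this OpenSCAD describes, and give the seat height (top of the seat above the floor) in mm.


A stool. The seat height is 390 mm.

A 276×292×35 slab at z = 355 on four corner posts — a stool. The seat top is 355 + 35 = 390 mm.


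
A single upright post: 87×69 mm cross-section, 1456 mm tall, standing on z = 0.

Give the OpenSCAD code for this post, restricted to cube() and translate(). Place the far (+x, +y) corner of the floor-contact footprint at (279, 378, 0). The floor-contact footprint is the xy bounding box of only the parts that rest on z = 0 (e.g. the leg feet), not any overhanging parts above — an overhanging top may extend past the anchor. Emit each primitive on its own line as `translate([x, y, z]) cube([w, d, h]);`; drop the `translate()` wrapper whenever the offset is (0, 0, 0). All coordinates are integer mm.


translate([192, 309, 0]) cube([87, 69, 1456]);


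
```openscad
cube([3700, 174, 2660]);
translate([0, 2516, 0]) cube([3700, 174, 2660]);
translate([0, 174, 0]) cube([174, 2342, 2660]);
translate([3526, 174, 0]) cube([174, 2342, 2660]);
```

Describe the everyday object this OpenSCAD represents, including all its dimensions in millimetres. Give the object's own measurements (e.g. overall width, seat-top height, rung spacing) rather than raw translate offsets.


The wall frame of a small rectangular building: four walls, each 2660 mm tall and 174 mm thick, enclosing a footprint 3700 mm (x) by 2690 mm (y) outside-to-outside, with no floor or roof. The front and back walls (the −y and +y sides) span the full width; the two side walls fit between them.


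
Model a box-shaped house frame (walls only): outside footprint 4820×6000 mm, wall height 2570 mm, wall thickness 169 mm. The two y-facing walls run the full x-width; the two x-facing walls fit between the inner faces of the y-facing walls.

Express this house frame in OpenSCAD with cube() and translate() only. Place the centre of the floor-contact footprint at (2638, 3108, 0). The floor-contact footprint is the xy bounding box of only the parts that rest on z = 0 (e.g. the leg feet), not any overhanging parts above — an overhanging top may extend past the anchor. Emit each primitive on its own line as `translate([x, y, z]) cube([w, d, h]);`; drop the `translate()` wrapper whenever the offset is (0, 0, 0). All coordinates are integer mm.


translate([228, 108, 0]) cube([4820, 169, 2570]);
translate([228, 5939, 0]) cube([4820, 169, 2570]);
translate([228, 277, 0]) cube([169, 5662, 2570]);
translate([4879, 277, 0]) cube([169, 5662, 2570]);


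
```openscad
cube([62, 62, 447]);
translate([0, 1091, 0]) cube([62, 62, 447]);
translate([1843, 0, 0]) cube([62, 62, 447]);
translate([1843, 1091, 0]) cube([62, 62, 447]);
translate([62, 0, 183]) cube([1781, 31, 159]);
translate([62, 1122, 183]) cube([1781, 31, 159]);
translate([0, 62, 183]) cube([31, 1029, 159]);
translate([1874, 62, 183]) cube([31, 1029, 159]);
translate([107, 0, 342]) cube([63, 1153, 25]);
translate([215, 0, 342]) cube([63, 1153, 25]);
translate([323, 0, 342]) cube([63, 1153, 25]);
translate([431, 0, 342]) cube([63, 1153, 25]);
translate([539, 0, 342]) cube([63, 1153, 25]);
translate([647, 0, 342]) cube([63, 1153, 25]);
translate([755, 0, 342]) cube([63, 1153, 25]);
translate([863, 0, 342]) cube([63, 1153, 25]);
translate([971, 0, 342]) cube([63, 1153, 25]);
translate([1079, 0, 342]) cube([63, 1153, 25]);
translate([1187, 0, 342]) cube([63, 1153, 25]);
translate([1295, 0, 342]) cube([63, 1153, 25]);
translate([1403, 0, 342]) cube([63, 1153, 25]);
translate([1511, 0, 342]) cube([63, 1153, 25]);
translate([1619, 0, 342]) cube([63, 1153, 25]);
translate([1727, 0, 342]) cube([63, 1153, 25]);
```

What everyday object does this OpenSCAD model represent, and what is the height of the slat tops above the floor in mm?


A bed frame. The slat-top height is 367 mm.

Four posts, four rails, and a row of slats — a bed frame. Slats sit on the rails at z = 183 + 159 = 342; with slat thickness 25, the top is 367 mm.


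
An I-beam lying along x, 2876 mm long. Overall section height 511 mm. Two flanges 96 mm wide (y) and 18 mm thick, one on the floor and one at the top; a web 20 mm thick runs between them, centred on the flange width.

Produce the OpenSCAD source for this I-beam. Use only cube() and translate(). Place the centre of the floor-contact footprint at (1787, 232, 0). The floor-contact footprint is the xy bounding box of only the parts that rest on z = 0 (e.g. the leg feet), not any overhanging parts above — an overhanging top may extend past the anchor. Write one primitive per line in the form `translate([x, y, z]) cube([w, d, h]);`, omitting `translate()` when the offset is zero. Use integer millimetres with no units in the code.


translate([349, 184, 0]) cube([2876, 96, 18]);
translate([349, 222, 18]) cube([2876, 20, 475]);
translate([349, 184, 493]) cube([2876, 96, 18]);


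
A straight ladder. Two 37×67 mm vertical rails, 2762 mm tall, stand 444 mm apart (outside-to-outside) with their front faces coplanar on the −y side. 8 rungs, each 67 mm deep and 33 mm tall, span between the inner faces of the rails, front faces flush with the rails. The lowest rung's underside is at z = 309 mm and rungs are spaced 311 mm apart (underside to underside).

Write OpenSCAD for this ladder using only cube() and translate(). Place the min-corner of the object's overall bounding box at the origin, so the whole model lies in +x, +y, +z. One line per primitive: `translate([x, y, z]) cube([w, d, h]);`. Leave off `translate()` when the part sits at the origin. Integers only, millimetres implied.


cube([37, 67, 2762]);
translate([407, 0, 0]) cube([37, 67, 2762]);
translate([37, 0, 309]) cube([370, 67, 33]);
translate([37, 0, 620]) cube([370, 67, 33]);
translate([37, 0, 931]) cube([370, 67, 33]);
translate([37, 0, 1242]) cube([370, 67, 33]);
translate([37, 0, 1553]) cube([370, 67, 33]);
translate([37, 0, 1864]) cube([370, 67, 33]);
translate([37, 0, 2175]) cube([370, 67, 33]);
translate([37, 0, 2486]) cube([370, 67, 33]);
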